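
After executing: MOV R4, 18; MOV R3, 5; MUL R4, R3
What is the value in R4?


Register state trace:
  MOV R4, 18  → R4 = 18
  MOV R3, 5  → R3 = 5
  MUL R4, R3  → R4 = 18 * 5 = 90
Final: R4 = 90

90


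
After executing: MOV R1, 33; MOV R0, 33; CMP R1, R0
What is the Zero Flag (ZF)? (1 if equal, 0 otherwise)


Register state trace:
  MOV R1, 33  → R1 = 33
  MOV R0, 33  → R0 = 33
  CMP R1, R0  → computes 33 - 33 = 0
  Result is zero, so values are equal
ZF = 1

1


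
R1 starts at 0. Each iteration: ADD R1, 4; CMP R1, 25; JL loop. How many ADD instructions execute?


Loop trace (R1 starts at 0, target 25, step 4):
  ADD #1: R1 = 0 + 4 = 4  → 4 < 25, loop
  ADD #2: R1 = 4 + 4 = 8  → 8 < 25, loop
  ADD #3: R1 = 8 + 4 = 12  → 12 < 25, loop
  ADD #4: R1 = 12 + 4 = 16  → 16 < 25, loop
  ADD #5: R1 = 16 + 4 = 20  → 20 < 25, loop
  ADD #6: R1 = 20 + 4 = 24  → 24 < 25, loop
  ADD #7: R1 = 24 + 4 = 28  → 28 >= 25, exit
Total ADD instructions: 7

7


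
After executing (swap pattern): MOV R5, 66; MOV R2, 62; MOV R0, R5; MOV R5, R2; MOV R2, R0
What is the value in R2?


Register state trace (swap pattern):
  MOV R5, 66  → R5 = 66
  MOV R2, 62  → R2 = 62
  MOV R0, R5  → R0 = 66  (save R5)
  MOV R5, R2  → R5 = 62  (R5 gets R2's value)
  MOV R2, R0  → R2 = 66  (R2 gets saved value)
Final: R2 = 66

66


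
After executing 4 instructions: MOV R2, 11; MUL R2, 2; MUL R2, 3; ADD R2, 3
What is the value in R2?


Register state trace:
  MOV R2, 11  → R2 = 11
  MUL R2, 2  → R2 = 11 * 2 = 22
  MUL R2, 3  → R2 = 22 * 3 = 66
  ADD R2, 3  → R2 = 66 + 3 = 69
Final: R2 = 69

69


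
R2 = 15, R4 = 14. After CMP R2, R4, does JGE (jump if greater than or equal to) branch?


Trace:
  R2 = 15, R4 = 14
  CMP R2, R4  → compares 15 vs 14
  JGE checks: is 15 greater than or equal to 14?
  15 > 14, so condition is true
Branch taken: Yes

Yes


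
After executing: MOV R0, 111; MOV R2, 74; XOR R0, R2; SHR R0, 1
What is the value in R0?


Register state trace:
  MOV R0, 111  → R0 = 111 (0b01101111)
  MOV R2, 74  → R2 = 74 (0b01001010)
  XOR R0, R2  → R0 = 111 XOR 74 = 37 (0b00100101)
  SHR R0, 1  → R0 = 37 >> 1 = 18
Final: R0 = 18

18


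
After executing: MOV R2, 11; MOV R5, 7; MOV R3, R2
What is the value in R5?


Register state trace:
  MOV R2, 11  → R2 = 11
  MOV R5, 7  → R5 = 7
  MOV R3, R2  → R3 = 11
Final: R5 = 7

7


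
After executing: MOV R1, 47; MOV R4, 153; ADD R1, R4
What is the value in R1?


Register state trace:
  MOV R1, 47  → R1 = 47
  MOV R4, 153  → R4 = 153
  ADD R1, R4  → R1 = 47 + 153 = 200
Final: R1 = 200

200


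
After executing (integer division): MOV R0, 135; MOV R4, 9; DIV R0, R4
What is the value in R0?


Register state trace:
  MOV R0, 135  → R0 = 135
  MOV R4, 9  → R4 = 9
  DIV R0, R4  → R0 = 135 // 9 = 15
Final: R0 = 15

15


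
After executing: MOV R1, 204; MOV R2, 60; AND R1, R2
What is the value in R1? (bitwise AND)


Register state trace:
  MOV R1, 204  → R1 = 204 (0b11001100)
  MOV R2, 60  → R2 = 60 (0b00111100)
  AND R1, R2  → R1 = 204 AND 60 = 12 (0b00001100)
Final: R1 = 12

12


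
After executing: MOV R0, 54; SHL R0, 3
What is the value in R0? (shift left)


Register state trace:
  MOV R0, 54  → R0 = 54
  SHL R0, 3  → R0 = 54 << 3 = 54 * 2^3 = 432
Final: R0 = 432

432


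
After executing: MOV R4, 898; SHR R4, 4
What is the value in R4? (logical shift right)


Register state trace:
  MOV R4, 898  → R4 = 898
  SHR R4, 4  → R4 = 898 >> 4 = 898 // 2^4 = 56
Final: R4 = 56

56


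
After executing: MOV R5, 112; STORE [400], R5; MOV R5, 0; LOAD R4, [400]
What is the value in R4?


Register and memory trace:
  MOV R5, 112  → R5 = 112
  STORE [400], R5  → mem[400] = 112
  MOV R5, 0  → R5 = 0
  LOAD R4, [400]  → R4 = mem[400] = 112
Final: R4 = 112

112


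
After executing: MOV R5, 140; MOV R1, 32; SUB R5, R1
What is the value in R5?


Register state trace:
  MOV R5, 140  → R5 = 140
  MOV R1, 32  → R1 = 32
  SUB R5, R1  → R5 = 140 - 32 = 108
Final: R5 = 108

108


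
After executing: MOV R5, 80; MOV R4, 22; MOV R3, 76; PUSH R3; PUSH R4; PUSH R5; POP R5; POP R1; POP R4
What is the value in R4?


Stack trace (top is rightmost):
  MOV R5, 80  → R5 = 80
  MOV R4, 22  → R4 = 22
  MOV R3, 76  → R3 = 76
  PUSH R3  → stack: [76]
  PUSH R4  → stack: [76, 22]
  PUSH R5  → stack: [76, 22, 80]
  POP R5  → R5 = 80, stack: [76, 22]
  POP R1  → R1 = 22, stack: [76]
  POP R4  → R4 = 76, stack: []
Final: R4 = 76

76


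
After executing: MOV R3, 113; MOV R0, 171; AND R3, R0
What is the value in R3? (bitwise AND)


Register state trace:
  MOV R3, 113  → R3 = 113 (0b01110001)
  MOV R0, 171  → R0 = 171 (0b10101011)
  AND R3, R0  → R3 = 113 AND 171 = 33 (0b00100001)
Final: R3 = 33

33


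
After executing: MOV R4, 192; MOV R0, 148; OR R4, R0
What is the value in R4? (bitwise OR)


Register state trace:
  MOV R4, 192  → R4 = 192 (0b11000000)
  MOV R0, 148  → R0 = 148 (0b10010100)
  OR R4, R0   → R4 = 192 OR 148 = 212 (0b11010100)
Final: R4 = 212

212


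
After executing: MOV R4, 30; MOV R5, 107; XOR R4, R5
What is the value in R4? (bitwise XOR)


Register state trace:
  MOV R4, 30  → R4 = 30 (0b00011110)
  MOV R5, 107  → R5 = 107 (0b01101011)
  XOR R4, R5  → R4 = 30 XOR 107 = 117 (0b01110101)
Final: R4 = 117

117


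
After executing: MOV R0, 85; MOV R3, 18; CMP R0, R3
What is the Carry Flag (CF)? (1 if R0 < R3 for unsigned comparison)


Register state trace:
  MOV R0, 85  → R0 = 85
  MOV R3, 18  → R3 = 18
  CMP R0, R3  → unsigned 85 - 18: no borrow
  85 >= 18, so CF = 0
CF = 0

0


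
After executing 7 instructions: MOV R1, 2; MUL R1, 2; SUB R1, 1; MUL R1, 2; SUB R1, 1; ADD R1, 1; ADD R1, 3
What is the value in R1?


Register state trace:
  MOV R1, 2  → R1 = 2
  MUL R1, 2  → R1 = 2 * 2 = 4
  SUB R1, 1  → R1 = 4 - 1 = 3
  MUL R1, 2  → R1 = 3 * 2 = 6
  SUB R1, 1  → R1 = 6 - 1 = 5
  ADD R1, 1  → R1 = 5 + 1 = 6
  ADD R1, 3  → R1 = 6 + 3 = 9
Final: R1 = 9

9


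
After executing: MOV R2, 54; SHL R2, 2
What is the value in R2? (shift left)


Register state trace:
  MOV R2, 54  → R2 = 54
  SHL R2, 2  → R2 = 54 << 2 = 54 * 2^2 = 216
Final: R2 = 216

216


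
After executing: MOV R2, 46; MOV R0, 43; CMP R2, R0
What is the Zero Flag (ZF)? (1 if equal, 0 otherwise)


Register state trace:
  MOV R2, 46  → R2 = 46
  MOV R0, 43  → R0 = 43
  CMP R2, R0  → computes 46 - 43 = 3
  Result is nonzero, so values are not equal
ZF = 0

0


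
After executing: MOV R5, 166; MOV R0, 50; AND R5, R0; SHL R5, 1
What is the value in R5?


Register state trace:
  MOV R5, 166  → R5 = 166 (0b10100110)
  MOV R0, 50  → R0 = 50 (0b00110010)
  AND R5, R0  → R5 = 166 AND 50 = 34 (0b00100010)
  SHL R5, 1  → R5 = 34 << 1 = 68
Final: R5 = 68

68


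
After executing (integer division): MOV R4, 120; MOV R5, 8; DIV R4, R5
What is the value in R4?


Register state trace:
  MOV R4, 120  → R4 = 120
  MOV R5, 8  → R5 = 8
  DIV R4, R5  → R4 = 120 // 8 = 15
Final: R4 = 15

15


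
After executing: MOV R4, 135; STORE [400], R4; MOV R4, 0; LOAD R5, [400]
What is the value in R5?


Register and memory trace:
  MOV R4, 135  → R4 = 135
  STORE [400], R4  → mem[400] = 135
  MOV R4, 0  → R4 = 0
  LOAD R5, [400]  → R5 = mem[400] = 135
Final: R5 = 135

135


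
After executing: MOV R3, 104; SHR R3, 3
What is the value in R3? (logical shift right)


Register state trace:
  MOV R3, 104  → R3 = 104
  SHR R3, 3  → R3 = 104 >> 3 = 104 // 2^3 = 13
Final: R3 = 13

13


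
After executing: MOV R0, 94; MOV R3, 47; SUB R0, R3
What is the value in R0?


Register state trace:
  MOV R0, 94  → R0 = 94
  MOV R3, 47  → R3 = 47
  SUB R0, R3  → R0 = 94 - 47 = 47
Final: R0 = 47

47


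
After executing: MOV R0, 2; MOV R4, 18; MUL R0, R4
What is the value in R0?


Register state trace:
  MOV R0, 2  → R0 = 2
  MOV R4, 18  → R4 = 18
  MUL R0, R4  → R0 = 2 * 18 = 36
Final: R0 = 36

36


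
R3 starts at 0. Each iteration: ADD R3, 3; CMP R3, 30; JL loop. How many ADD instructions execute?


Loop trace (R3 starts at 0, target 30, step 3):
  ADD #1: R3 = 0 + 3 = 3  → 3 < 30, loop
  ADD #2: R3 = 3 + 3 = 6  → 6 < 30, loop
  ADD #3: R3 = 6 + 3 = 9  → 9 < 30, loop
  ADD #4: R3 = 9 + 3 = 12  → 12 < 30, loop
  ADD #5: R3 = 12 + 3 = 15  → 15 < 30, loop
  ADD #6: R3 = 15 + 3 = 18  → 18 < 30, loop
  ADD #7: R3 = 18 + 3 = 21  → 21 < 30, loop
  ADD #8: R3 = 21 + 3 = 24  → 24 < 30, loop
  ADD #9: R3 = 24 + 3 = 27  → 27 < 30, loop
  ADD #10: R3 = 27 + 3 = 30  → 30 >= 30, exit
Total ADD instructions: 10

10


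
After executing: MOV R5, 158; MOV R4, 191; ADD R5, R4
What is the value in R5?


Register state trace:
  MOV R5, 158  → R5 = 158
  MOV R4, 191  → R4 = 191
  ADD R5, R4  → R5 = 158 + 191 = 349
Final: R5 = 349

349


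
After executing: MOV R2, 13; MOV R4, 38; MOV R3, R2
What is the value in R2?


Register state trace:
  MOV R2, 13  → R2 = 13
  MOV R4, 38  → R4 = 38
  MOV R3, R2  → R3 = 13
Final: R2 = 13

13


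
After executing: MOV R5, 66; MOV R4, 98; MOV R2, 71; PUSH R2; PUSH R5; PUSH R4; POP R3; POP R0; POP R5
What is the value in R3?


Stack trace (top is rightmost):
  MOV R5, 66  → R5 = 66
  MOV R4, 98  → R4 = 98
  MOV R2, 71  → R2 = 71
  PUSH R2  → stack: [71]
  PUSH R5  → stack: [71, 66]
  PUSH R4  → stack: [71, 66, 98]
  POP R3  → R3 = 98, stack: [71, 66]
  POP R0  → R0 = 66, stack: [71]
  POP R5  → R5 = 71, stack: []
Final: R3 = 98

98


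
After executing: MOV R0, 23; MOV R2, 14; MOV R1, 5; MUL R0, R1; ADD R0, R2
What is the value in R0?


Register state trace:
  MOV R0, 23  → R0 = 23
  MOV R2, 14  → R2 = 14
  MOV R1, 5  → R1 = 5
  MUL R0, R1  → R0 = 23 * 5 = 115
  ADD R0, R2  → R0 = 115 + 14 = 129
Final: R0 = 129

129


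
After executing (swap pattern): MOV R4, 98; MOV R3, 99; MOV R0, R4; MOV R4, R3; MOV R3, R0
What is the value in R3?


Register state trace (swap pattern):
  MOV R4, 98  → R4 = 98
  MOV R3, 99  → R3 = 99
  MOV R0, R4  → R0 = 98  (save R4)
  MOV R4, R3  → R4 = 99  (R4 gets R3's value)
  MOV R3, R0  → R3 = 98  (R3 gets saved value)
Final: R3 = 98

98


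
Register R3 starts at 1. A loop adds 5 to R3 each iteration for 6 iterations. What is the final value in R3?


Starting value: R3 = 1
  Iter 1: R3 = 1 + 5 = 6
  Iter 2: R3 = 6 + 5 = 11
  Iter 3: R3 = 11 + 5 = 16
  Iter 4: R3 = 16 + 5 = 21
  Iter 5: R3 = 21 + 5 = 26
  Iter 6: R3 = 26 + 5 = 31
Final: R3 = 31

31


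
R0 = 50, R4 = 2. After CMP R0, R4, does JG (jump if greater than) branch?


Trace:
  R0 = 50, R4 = 2
  CMP R0, R4  → compares 50 vs 2
  JG checks: is 50 greater than 2?
  50 > 2, so condition is true
Branch taken: Yes

Yes


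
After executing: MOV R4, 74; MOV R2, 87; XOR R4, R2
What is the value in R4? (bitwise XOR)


Register state trace:
  MOV R4, 74  → R4 = 74 (0b01001010)
  MOV R2, 87  → R2 = 87 (0b01010111)
  XOR R4, R2  → R4 = 74 XOR 87 = 29 (0b00011101)
Final: R4 = 29

29


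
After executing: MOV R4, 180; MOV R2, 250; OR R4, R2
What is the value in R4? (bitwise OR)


Register state trace:
  MOV R4, 180  → R4 = 180 (0b10110100)
  MOV R2, 250  → R2 = 250 (0b11111010)
  OR R4, R2   → R4 = 180 OR 250 = 254 (0b11111110)
Final: R4 = 254

254


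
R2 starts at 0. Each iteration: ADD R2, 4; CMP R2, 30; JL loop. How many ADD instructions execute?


Loop trace (R2 starts at 0, target 30, step 4):
  ADD #1: R2 = 0 + 4 = 4  → 4 < 30, loop
  ADD #2: R2 = 4 + 4 = 8  → 8 < 30, loop
  ADD #3: R2 = 8 + 4 = 12  → 12 < 30, loop
  ADD #4: R2 = 12 + 4 = 16  → 16 < 30, loop
  ADD #5: R2 = 16 + 4 = 20  → 20 < 30, loop
  ADD #6: R2 = 20 + 4 = 24  → 24 < 30, loop
  ADD #7: R2 = 24 + 4 = 28  → 28 < 30, loop
  ADD #8: R2 = 28 + 4 = 32  → 32 >= 30, exit
Total ADD instructions: 8

8


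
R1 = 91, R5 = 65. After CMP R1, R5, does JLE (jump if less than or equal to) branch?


Trace:
  R1 = 91, R5 = 65
  CMP R1, R5  → compares 91 vs 65
  JLE checks: is 91 less than or equal to 65?
  91 > 65, so condition is false
Branch taken: No

No


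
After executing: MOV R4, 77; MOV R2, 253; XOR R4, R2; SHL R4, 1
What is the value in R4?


Register state trace:
  MOV R4, 77  → R4 = 77 (0b01001101)
  MOV R2, 253  → R2 = 253 (0b11111101)
  XOR R4, R2  → R4 = 77 XOR 253 = 176 (0b10110000)
  SHL R4, 1  → R4 = 176 << 1 = 352
Final: R4 = 352

352


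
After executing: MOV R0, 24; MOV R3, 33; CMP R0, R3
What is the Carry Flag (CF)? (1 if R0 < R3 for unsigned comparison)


Register state trace:
  MOV R0, 24  → R0 = 24
  MOV R3, 33  → R3 = 33
  CMP R0, R3  → unsigned 24 - 33: borrow occurs
  24 < 33, so CF = 1
CF = 1

1


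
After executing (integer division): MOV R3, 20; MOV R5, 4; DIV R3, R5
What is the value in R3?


Register state trace:
  MOV R3, 20  → R3 = 20
  MOV R5, 4  → R5 = 4
  DIV R3, R5  → R3 = 20 // 4 = 5
Final: R3 = 5

5


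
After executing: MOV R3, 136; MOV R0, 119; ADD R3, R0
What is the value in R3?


Register state trace:
  MOV R3, 136  → R3 = 136
  MOV R0, 119  → R0 = 119
  ADD R3, R0  → R3 = 136 + 119 = 255
Final: R3 = 255

255


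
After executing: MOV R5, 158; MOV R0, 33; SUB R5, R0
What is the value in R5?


Register state trace:
  MOV R5, 158  → R5 = 158
  MOV R0, 33  → R0 = 33
  SUB R5, R0  → R5 = 158 - 33 = 125
Final: R5 = 125

125


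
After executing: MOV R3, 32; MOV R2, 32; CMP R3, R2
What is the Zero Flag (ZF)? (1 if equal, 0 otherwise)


Register state trace:
  MOV R3, 32  → R3 = 32
  MOV R2, 32  → R2 = 32
  CMP R3, R2  → computes 32 - 32 = 0
  Result is zero, so values are equal
ZF = 1

1


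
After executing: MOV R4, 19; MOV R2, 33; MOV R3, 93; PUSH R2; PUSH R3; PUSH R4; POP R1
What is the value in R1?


Stack trace (top is rightmost):
  MOV R4, 19  → R4 = 19
  MOV R2, 33  → R2 = 33
  MOV R3, 93  → R3 = 93
  PUSH R2  → stack: [33]
  PUSH R3  → stack: [33, 93]
  PUSH R4  → stack: [33, 93, 19]
  POP R1  → R1 = 19, stack: [33, 93]
Final: R1 = 19

19


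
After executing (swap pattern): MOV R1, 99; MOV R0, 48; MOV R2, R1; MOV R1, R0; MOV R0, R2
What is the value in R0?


Register state trace (swap pattern):
  MOV R1, 99  → R1 = 99
  MOV R0, 48  → R0 = 48
  MOV R2, R1  → R2 = 99  (save R1)
  MOV R1, R0  → R1 = 48  (R1 gets R0's value)
  MOV R0, R2  → R0 = 99  (R0 gets saved value)
Final: R0 = 99

99


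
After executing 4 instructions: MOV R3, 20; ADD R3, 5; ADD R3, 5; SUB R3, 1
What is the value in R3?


Register state trace:
  MOV R3, 20  → R3 = 20
  ADD R3, 5  → R3 = 20 + 5 = 25
  ADD R3, 5  → R3 = 25 + 5 = 30
  SUB R3, 1  → R3 = 30 - 1 = 29
Final: R3 = 29

29


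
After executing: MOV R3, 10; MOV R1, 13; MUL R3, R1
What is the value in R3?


Register state trace:
  MOV R3, 10  → R3 = 10
  MOV R1, 13  → R1 = 13
  MUL R3, R1  → R3 = 10 * 13 = 130
Final: R3 = 130

130


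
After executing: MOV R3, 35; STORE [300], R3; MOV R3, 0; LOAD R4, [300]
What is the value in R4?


Register and memory trace:
  MOV R3, 35  → R3 = 35
  STORE [300], R3  → mem[300] = 35
  MOV R3, 0  → R3 = 0
  LOAD R4, [300]  → R4 = mem[300] = 35
Final: R4 = 35

35


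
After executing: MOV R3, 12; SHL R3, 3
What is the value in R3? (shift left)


Register state trace:
  MOV R3, 12  → R3 = 12
  SHL R3, 3  → R3 = 12 << 3 = 12 * 2^3 = 96
Final: R3 = 96

96


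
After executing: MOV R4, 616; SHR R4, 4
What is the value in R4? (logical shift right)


Register state trace:
  MOV R4, 616  → R4 = 616
  SHR R4, 4  → R4 = 616 >> 4 = 616 // 2^4 = 38
Final: R4 = 38

38


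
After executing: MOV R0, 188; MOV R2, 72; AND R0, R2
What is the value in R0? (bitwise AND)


Register state trace:
  MOV R0, 188  → R0 = 188 (0b10111100)
  MOV R2, 72  → R2 = 72 (0b01001000)
  AND R0, R2  → R0 = 188 AND 72 = 8 (0b00001000)
Final: R0 = 8

8


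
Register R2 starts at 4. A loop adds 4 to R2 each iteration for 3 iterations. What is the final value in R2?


Starting value: R2 = 4
  Iter 1: R2 = 4 + 4 = 8
  Iter 2: R2 = 8 + 4 = 12
  Iter 3: R2 = 12 + 4 = 16
Final: R2 = 16

16


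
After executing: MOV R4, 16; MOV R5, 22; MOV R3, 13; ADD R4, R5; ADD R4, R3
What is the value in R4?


Register state trace:
  MOV R4, 16  → R4 = 16
  MOV R5, 22  → R5 = 22
  MOV R3, 13  → R3 = 13
  ADD R4, R5  → R4 = 16 + 22 = 38
  ADD R4, R3  → R4 = 38 + 13 = 51
Final: R4 = 51

51


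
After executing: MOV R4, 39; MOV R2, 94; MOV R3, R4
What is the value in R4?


Register state trace:
  MOV R4, 39  → R4 = 39
  MOV R2, 94  → R2 = 94
  MOV R3, R4  → R3 = 39
Final: R4 = 39

39


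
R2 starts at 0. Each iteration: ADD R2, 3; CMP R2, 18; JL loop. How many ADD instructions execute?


Loop trace (R2 starts at 0, target 18, step 3):
  ADD #1: R2 = 0 + 3 = 3  → 3 < 18, loop
  ADD #2: R2 = 3 + 3 = 6  → 6 < 18, loop
  ADD #3: R2 = 6 + 3 = 9  → 9 < 18, loop
  ADD #4: R2 = 9 + 3 = 12  → 12 < 18, loop
  ADD #5: R2 = 12 + 3 = 15  → 15 < 18, loop
  ADD #6: R2 = 15 + 3 = 18  → 18 >= 18, exit
Total ADD instructions: 6

6


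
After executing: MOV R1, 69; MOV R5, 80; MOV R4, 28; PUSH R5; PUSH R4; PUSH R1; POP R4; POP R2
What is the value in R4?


Stack trace (top is rightmost):
  MOV R1, 69  → R1 = 69
  MOV R5, 80  → R5 = 80
  MOV R4, 28  → R4 = 28
  PUSH R5  → stack: [80]
  PUSH R4  → stack: [80, 28]
  PUSH R1  → stack: [80, 28, 69]
  POP R4  → R4 = 69, stack: [80, 28]
  POP R2  → R2 = 28, stack: [80]
Final: R4 = 69

69


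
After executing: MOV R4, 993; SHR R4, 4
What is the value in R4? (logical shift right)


Register state trace:
  MOV R4, 993  → R4 = 993
  SHR R4, 4  → R4 = 993 >> 4 = 993 // 2^4 = 62
Final: R4 = 62

62


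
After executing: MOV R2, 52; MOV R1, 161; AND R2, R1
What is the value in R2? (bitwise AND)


Register state trace:
  MOV R2, 52  → R2 = 52 (0b00110100)
  MOV R1, 161  → R1 = 161 (0b10100001)
  AND R2, R1  → R2 = 52 AND 161 = 32 (0b00100000)
Final: R2 = 32

32


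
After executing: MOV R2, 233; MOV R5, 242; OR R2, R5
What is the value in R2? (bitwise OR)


Register state trace:
  MOV R2, 233  → R2 = 233 (0b11101001)
  MOV R5, 242  → R5 = 242 (0b11110010)
  OR R2, R5   → R2 = 233 OR 242 = 251 (0b11111011)
Final: R2 = 251

251


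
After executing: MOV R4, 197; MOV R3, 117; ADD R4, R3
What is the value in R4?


Register state trace:
  MOV R4, 197  → R4 = 197
  MOV R3, 117  → R3 = 117
  ADD R4, R3  → R4 = 197 + 117 = 314
Final: R4 = 314

314


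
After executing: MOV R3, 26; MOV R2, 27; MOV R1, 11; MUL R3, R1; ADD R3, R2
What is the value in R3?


Register state trace:
  MOV R3, 26  → R3 = 26
  MOV R2, 27  → R2 = 27
  MOV R1, 11  → R1 = 11
  MUL R3, R1  → R3 = 26 * 11 = 286
  ADD R3, R2  → R3 = 286 + 27 = 313
Final: R3 = 313

313


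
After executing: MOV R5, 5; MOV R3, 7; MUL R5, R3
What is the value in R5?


Register state trace:
  MOV R5, 5  → R5 = 5
  MOV R3, 7  → R3 = 7
  MUL R5, R3  → R5 = 5 * 7 = 35
Final: R5 = 35

35


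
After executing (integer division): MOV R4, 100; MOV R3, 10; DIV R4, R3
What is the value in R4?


Register state trace:
  MOV R4, 100  → R4 = 100
  MOV R3, 10  → R3 = 10
  DIV R4, R3  → R4 = 100 // 10 = 10
Final: R4 = 10

10


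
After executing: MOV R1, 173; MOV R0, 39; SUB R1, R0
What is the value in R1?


Register state trace:
  MOV R1, 173  → R1 = 173
  MOV R0, 39  → R0 = 39
  SUB R1, R0  → R1 = 173 - 39 = 134
Final: R1 = 134

134


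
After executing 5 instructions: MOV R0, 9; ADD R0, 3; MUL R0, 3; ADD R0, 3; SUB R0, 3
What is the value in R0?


Register state trace:
  MOV R0, 9  → R0 = 9
  ADD R0, 3  → R0 = 9 + 3 = 12
  MUL R0, 3  → R0 = 12 * 3 = 36
  ADD R0, 3  → R0 = 36 + 3 = 39
  SUB R0, 3  → R0 = 39 - 3 = 36
Final: R0 = 36

36


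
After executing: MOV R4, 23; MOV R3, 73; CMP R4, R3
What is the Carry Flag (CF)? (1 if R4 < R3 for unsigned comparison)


Register state trace:
  MOV R4, 23  → R4 = 23
  MOV R3, 73  → R3 = 73
  CMP R4, R3  → unsigned 23 - 73: borrow occurs
  23 < 73, so CF = 1
CF = 1

1


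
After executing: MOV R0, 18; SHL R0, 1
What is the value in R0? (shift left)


Register state trace:
  MOV R0, 18  → R0 = 18
  SHL R0, 1  → R0 = 18 << 1 = 18 * 2^1 = 36
Final: R0 = 36

36


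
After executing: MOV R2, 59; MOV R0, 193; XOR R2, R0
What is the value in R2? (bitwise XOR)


Register state trace:
  MOV R2, 59  → R2 = 59 (0b00111011)
  MOV R0, 193  → R0 = 193 (0b11000001)
  XOR R2, R0  → R2 = 59 XOR 193 = 250 (0b11111010)
Final: R2 = 250

250


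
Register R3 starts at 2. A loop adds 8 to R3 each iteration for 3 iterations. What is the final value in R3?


Starting value: R3 = 2
  Iter 1: R3 = 2 + 8 = 10
  Iter 2: R3 = 10 + 8 = 18
  Iter 3: R3 = 18 + 8 = 26
Final: R3 = 26

26


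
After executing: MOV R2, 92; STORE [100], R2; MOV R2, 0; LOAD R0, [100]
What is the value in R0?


Register and memory trace:
  MOV R2, 92  → R2 = 92
  STORE [100], R2  → mem[100] = 92
  MOV R2, 0  → R2 = 0
  LOAD R0, [100]  → R0 = mem[100] = 92
Final: R0 = 92

92


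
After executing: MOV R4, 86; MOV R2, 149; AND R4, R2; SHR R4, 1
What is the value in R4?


Register state trace:
  MOV R4, 86  → R4 = 86 (0b01010110)
  MOV R2, 149  → R2 = 149 (0b10010101)
  AND R4, R2  → R4 = 86 AND 149 = 20 (0b00010100)
  SHR R4, 1  → R4 = 20 >> 1 = 10
Final: R4 = 10

10


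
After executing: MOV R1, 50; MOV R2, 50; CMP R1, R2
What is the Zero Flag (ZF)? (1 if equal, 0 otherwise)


Register state trace:
  MOV R1, 50  → R1 = 50
  MOV R2, 50  → R2 = 50
  CMP R1, R2  → computes 50 - 50 = 0
  Result is zero, so values are equal
ZF = 1

1


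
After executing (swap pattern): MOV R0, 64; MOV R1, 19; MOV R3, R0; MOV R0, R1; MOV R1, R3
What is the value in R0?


Register state trace (swap pattern):
  MOV R0, 64  → R0 = 64
  MOV R1, 19  → R1 = 19
  MOV R3, R0  → R3 = 64  (save R0)
  MOV R0, R1  → R0 = 19  (R0 gets R1's value)
  MOV R1, R3  → R1 = 64  (R1 gets saved value)
Final: R0 = 19

19


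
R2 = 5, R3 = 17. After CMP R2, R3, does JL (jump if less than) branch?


Trace:
  R2 = 5, R3 = 17
  CMP R2, R3  → compares 5 vs 17
  JL checks: is 5 less than 17?
  5 < 17, so condition is true
Branch taken: Yes

Yes


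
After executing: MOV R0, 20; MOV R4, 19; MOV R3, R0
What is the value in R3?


Register state trace:
  MOV R0, 20  → R0 = 20
  MOV R4, 19  → R4 = 19
  MOV R3, R0  → R3 = 20
Final: R3 = 20

20


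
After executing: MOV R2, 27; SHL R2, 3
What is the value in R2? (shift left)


Register state trace:
  MOV R2, 27  → R2 = 27
  SHL R2, 3  → R2 = 27 << 3 = 27 * 2^3 = 216
Final: R2 = 216

216


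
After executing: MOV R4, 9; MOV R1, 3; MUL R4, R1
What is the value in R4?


Register state trace:
  MOV R4, 9  → R4 = 9
  MOV R1, 3  → R1 = 3
  MUL R4, R1  → R4 = 9 * 3 = 27
Final: R4 = 27

27


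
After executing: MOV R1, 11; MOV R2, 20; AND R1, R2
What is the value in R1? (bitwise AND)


Register state trace:
  MOV R1, 11  → R1 = 11 (0b00001011)
  MOV R2, 20  → R2 = 20 (0b00010100)
  AND R1, R2  → R1 = 11 AND 20 = 0 (0b00000000)
Final: R1 = 0

0


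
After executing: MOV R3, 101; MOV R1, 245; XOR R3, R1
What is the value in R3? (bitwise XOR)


Register state trace:
  MOV R3, 101  → R3 = 101 (0b01100101)
  MOV R1, 245  → R1 = 245 (0b11110101)
  XOR R3, R1  → R3 = 101 XOR 245 = 144 (0b10010000)
Final: R3 = 144

144


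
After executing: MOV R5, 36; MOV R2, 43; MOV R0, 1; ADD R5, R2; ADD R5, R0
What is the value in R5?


Register state trace:
  MOV R5, 36  → R5 = 36
  MOV R2, 43  → R2 = 43
  MOV R0, 1  → R0 = 1
  ADD R5, R2  → R5 = 36 + 43 = 79
  ADD R5, R0  → R5 = 79 + 1 = 80
Final: R5 = 80

80


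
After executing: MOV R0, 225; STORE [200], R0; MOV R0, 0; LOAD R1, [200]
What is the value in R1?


Register and memory trace:
  MOV R0, 225  → R0 = 225
  STORE [200], R0  → mem[200] = 225
  MOV R0, 0  → R0 = 0
  LOAD R1, [200]  → R1 = mem[200] = 225
Final: R1 = 225

225


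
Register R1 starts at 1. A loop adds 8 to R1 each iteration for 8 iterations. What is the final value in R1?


Starting value: R1 = 1
  Iter 1: R1 = 1 + 8 = 9
  Iter 2: R1 = 9 + 8 = 17
  Iter 3: R1 = 17 + 8 = 25
  Iter 4: R1 = 25 + 8 = 33
  Iter 5: R1 = 33 + 8 = 41
  Iter 6: R1 = 41 + 8 = 49
  Iter 7: R1 = 49 + 8 = 57
  Iter 8: R1 = 57 + 8 = 65
Final: R1 = 65

65


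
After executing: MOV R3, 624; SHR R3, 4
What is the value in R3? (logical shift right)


Register state trace:
  MOV R3, 624  → R3 = 624
  SHR R3, 4  → R3 = 624 >> 4 = 624 // 2^4 = 39
Final: R3 = 39

39


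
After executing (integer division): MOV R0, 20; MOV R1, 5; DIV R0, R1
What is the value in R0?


Register state trace:
  MOV R0, 20  → R0 = 20
  MOV R1, 5  → R1 = 5
  DIV R0, R1  → R0 = 20 // 5 = 4
Final: R0 = 4

4


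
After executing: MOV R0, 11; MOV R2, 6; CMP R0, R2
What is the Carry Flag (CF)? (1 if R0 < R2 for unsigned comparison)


Register state trace:
  MOV R0, 11  → R0 = 11
  MOV R2, 6  → R2 = 6
  CMP R0, R2  → unsigned 11 - 6: no borrow
  11 >= 6, so CF = 0
CF = 0

0


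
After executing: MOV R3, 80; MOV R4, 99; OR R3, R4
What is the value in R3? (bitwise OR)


Register state trace:
  MOV R3, 80  → R3 = 80 (0b01010000)
  MOV R4, 99  → R4 = 99 (0b01100011)
  OR R3, R4   → R3 = 80 OR 99 = 115 (0b01110011)
Final: R3 = 115

115


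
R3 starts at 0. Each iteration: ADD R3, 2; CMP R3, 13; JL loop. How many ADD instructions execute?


Loop trace (R3 starts at 0, target 13, step 2):
  ADD #1: R3 = 0 + 2 = 2  → 2 < 13, loop
  ADD #2: R3 = 2 + 2 = 4  → 4 < 13, loop
  ADD #3: R3 = 4 + 2 = 6  → 6 < 13, loop
  ADD #4: R3 = 6 + 2 = 8  → 8 < 13, loop
  ADD #5: R3 = 8 + 2 = 10  → 10 < 13, loop
  ADD #6: R3 = 10 + 2 = 12  → 12 < 13, loop
  ADD #7: R3 = 12 + 2 = 14  → 14 >= 13, exit
Total ADD instructions: 7

7


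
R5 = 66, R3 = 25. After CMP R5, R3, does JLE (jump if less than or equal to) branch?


Trace:
  R5 = 66, R3 = 25
  CMP R5, R3  → compares 66 vs 25
  JLE checks: is 66 less than or equal to 25?
  66 > 25, so condition is false
Branch taken: No

No


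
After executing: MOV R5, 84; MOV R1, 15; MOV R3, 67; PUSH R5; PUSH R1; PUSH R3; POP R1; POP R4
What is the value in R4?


Stack trace (top is rightmost):
  MOV R5, 84  → R5 = 84
  MOV R1, 15  → R1 = 15
  MOV R3, 67  → R3 = 67
  PUSH R5  → stack: [84]
  PUSH R1  → stack: [84, 15]
  PUSH R3  → stack: [84, 15, 67]
  POP R1  → R1 = 67, stack: [84, 15]
  POP R4  → R4 = 15, stack: [84]
Final: R4 = 15

15


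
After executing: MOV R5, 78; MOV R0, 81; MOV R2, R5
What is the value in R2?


Register state trace:
  MOV R5, 78  → R5 = 78
  MOV R0, 81  → R0 = 81
  MOV R2, R5  → R2 = 78
Final: R2 = 78

78


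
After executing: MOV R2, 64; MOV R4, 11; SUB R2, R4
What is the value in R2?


Register state trace:
  MOV R2, 64  → R2 = 64
  MOV R4, 11  → R4 = 11
  SUB R2, R4  → R2 = 64 - 11 = 53
Final: R2 = 53

53


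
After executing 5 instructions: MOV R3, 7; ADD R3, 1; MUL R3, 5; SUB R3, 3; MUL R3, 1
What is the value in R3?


Register state trace:
  MOV R3, 7  → R3 = 7
  ADD R3, 1  → R3 = 7 + 1 = 8
  MUL R3, 5  → R3 = 8 * 5 = 40
  SUB R3, 3  → R3 = 40 - 3 = 37
  MUL R3, 1  → R3 = 37 * 1 = 37
Final: R3 = 37

37


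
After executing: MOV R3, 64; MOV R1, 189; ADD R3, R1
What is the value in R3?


Register state trace:
  MOV R3, 64  → R3 = 64
  MOV R1, 189  → R1 = 189
  ADD R3, R1  → R3 = 64 + 189 = 253
Final: R3 = 253

253


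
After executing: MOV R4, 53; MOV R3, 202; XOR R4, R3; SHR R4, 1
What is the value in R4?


Register state trace:
  MOV R4, 53  → R4 = 53 (0b00110101)
  MOV R3, 202  → R3 = 202 (0b11001010)
  XOR R4, R3  → R4 = 53 XOR 202 = 255 (0b11111111)
  SHR R4, 1  → R4 = 255 >> 1 = 127
Final: R4 = 127

127


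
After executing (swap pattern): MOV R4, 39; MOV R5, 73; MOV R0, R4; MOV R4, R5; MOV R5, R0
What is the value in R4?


Register state trace (swap pattern):
  MOV R4, 39  → R4 = 39
  MOV R5, 73  → R5 = 73
  MOV R0, R4  → R0 = 39  (save R4)
  MOV R4, R5  → R4 = 73  (R4 gets R5's value)
  MOV R5, R0  → R5 = 39  (R5 gets saved value)
Final: R4 = 73

73


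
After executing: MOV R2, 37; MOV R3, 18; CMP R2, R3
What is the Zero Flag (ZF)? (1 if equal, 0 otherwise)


Register state trace:
  MOV R2, 37  → R2 = 37
  MOV R3, 18  → R3 = 18
  CMP R2, R3  → computes 37 - 18 = 19
  Result is nonzero, so values are not equal
ZF = 0

0


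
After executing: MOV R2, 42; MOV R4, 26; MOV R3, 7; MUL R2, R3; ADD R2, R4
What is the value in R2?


Register state trace:
  MOV R2, 42  → R2 = 42
  MOV R4, 26  → R4 = 26
  MOV R3, 7  → R3 = 7
  MUL R2, R3  → R2 = 42 * 7 = 294
  ADD R2, R4  → R2 = 294 + 26 = 320
Final: R2 = 320

320


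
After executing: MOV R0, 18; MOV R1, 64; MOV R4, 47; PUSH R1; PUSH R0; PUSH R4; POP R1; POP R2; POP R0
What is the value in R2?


Stack trace (top is rightmost):
  MOV R0, 18  → R0 = 18
  MOV R1, 64  → R1 = 64
  MOV R4, 47  → R4 = 47
  PUSH R1  → stack: [64]
  PUSH R0  → stack: [64, 18]
  PUSH R4  → stack: [64, 18, 47]
  POP R1  → R1 = 47, stack: [64, 18]
  POP R2  → R2 = 18, stack: [64]
  POP R0  → R0 = 64, stack: []
Final: R2 = 18

18


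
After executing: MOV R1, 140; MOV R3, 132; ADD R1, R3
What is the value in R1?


Register state trace:
  MOV R1, 140  → R1 = 140
  MOV R3, 132  → R3 = 132
  ADD R1, R3  → R1 = 140 + 132 = 272
Final: R1 = 272

272


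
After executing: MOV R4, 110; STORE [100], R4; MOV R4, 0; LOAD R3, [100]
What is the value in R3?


Register and memory trace:
  MOV R4, 110  → R4 = 110
  STORE [100], R4  → mem[100] = 110
  MOV R4, 0  → R4 = 0
  LOAD R3, [100]  → R3 = mem[100] = 110
Final: R3 = 110

110


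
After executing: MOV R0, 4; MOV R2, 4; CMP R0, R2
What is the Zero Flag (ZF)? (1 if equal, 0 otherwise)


Register state trace:
  MOV R0, 4  → R0 = 4
  MOV R2, 4  → R2 = 4
  CMP R0, R2  → computes 4 - 4 = 0
  Result is zero, so values are equal
ZF = 1

1


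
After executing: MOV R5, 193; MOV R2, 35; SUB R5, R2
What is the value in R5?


Register state trace:
  MOV R5, 193  → R5 = 193
  MOV R2, 35  → R2 = 35
  SUB R5, R2  → R5 = 193 - 35 = 158
Final: R5 = 158

158


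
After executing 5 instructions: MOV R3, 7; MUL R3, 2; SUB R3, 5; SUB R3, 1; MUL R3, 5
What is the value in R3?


Register state trace:
  MOV R3, 7  → R3 = 7
  MUL R3, 2  → R3 = 7 * 2 = 14
  SUB R3, 5  → R3 = 14 - 5 = 9
  SUB R3, 1  → R3 = 9 - 1 = 8
  MUL R3, 5  → R3 = 8 * 5 = 40
Final: R3 = 40

40


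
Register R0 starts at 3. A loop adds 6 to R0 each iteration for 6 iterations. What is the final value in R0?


Starting value: R0 = 3
  Iter 1: R0 = 3 + 6 = 9
  Iter 2: R0 = 9 + 6 = 15
  Iter 3: R0 = 15 + 6 = 21
  Iter 4: R0 = 21 + 6 = 27
  Iter 5: R0 = 27 + 6 = 33
  Iter 6: R0 = 33 + 6 = 39
Final: R0 = 39

39


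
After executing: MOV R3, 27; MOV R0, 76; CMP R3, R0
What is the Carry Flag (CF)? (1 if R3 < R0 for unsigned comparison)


Register state trace:
  MOV R3, 27  → R3 = 27
  MOV R0, 76  → R0 = 76
  CMP R3, R0  → unsigned 27 - 76: borrow occurs
  27 < 76, so CF = 1
CF = 1

1


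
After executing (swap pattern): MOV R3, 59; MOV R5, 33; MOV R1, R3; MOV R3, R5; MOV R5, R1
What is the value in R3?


Register state trace (swap pattern):
  MOV R3, 59  → R3 = 59
  MOV R5, 33  → R5 = 33
  MOV R1, R3  → R1 = 59  (save R3)
  MOV R3, R5  → R3 = 33  (R3 gets R5's value)
  MOV R5, R1  → R5 = 59  (R5 gets saved value)
Final: R3 = 33

33


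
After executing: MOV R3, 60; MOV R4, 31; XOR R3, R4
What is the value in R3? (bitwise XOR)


Register state trace:
  MOV R3, 60  → R3 = 60 (0b00111100)
  MOV R4, 31  → R4 = 31 (0b00011111)
  XOR R3, R4  → R3 = 60 XOR 31 = 35 (0b00100011)
Final: R3 = 35

35


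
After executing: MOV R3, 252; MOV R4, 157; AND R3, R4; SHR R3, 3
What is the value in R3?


Register state trace:
  MOV R3, 252  → R3 = 252 (0b11111100)
  MOV R4, 157  → R4 = 157 (0b10011101)
  AND R3, R4  → R3 = 252 AND 157 = 156 (0b10011100)
  SHR R3, 3  → R3 = 156 >> 3 = 19
Final: R3 = 19

19


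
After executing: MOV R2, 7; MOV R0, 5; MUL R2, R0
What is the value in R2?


Register state trace:
  MOV R2, 7  → R2 = 7
  MOV R0, 5  → R0 = 5
  MUL R2, R0  → R2 = 7 * 5 = 35
Final: R2 = 35

35


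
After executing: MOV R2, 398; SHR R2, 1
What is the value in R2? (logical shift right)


Register state trace:
  MOV R2, 398  → R2 = 398
  SHR R2, 1  → R2 = 398 >> 1 = 398 // 2^1 = 199
Final: R2 = 199

199


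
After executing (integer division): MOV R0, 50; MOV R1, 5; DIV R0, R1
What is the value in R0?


Register state trace:
  MOV R0, 50  → R0 = 50
  MOV R1, 5  → R1 = 5
  DIV R0, R1  → R0 = 50 // 5 = 10
Final: R0 = 10

10


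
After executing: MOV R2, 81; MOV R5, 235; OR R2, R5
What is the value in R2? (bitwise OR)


Register state trace:
  MOV R2, 81  → R2 = 81 (0b01010001)
  MOV R5, 235  → R5 = 235 (0b11101011)
  OR R2, R5   → R2 = 81 OR 235 = 251 (0b11111011)
Final: R2 = 251

251


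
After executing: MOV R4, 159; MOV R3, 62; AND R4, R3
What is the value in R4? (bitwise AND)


Register state trace:
  MOV R4, 159  → R4 = 159 (0b10011111)
  MOV R3, 62  → R3 = 62 (0b00111110)
  AND R4, R3  → R4 = 159 AND 62 = 30 (0b00011110)
Final: R4 = 30

30


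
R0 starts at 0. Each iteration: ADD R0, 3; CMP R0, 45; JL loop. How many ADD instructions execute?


Loop trace (R0 starts at 0, target 45, step 3):
  ADD #1: R0 = 0 + 3 = 3  → 3 < 45, loop
  ADD #2: R0 = 3 + 3 = 6  → 6 < 45, loop
  ADD #3: R0 = 6 + 3 = 9  → 9 < 45, loop
  ADD #4: R0 = 9 + 3 = 12  → 12 < 45, loop
  ADD #5: R0 = 12 + 3 = 15  → 15 < 45, loop
  ADD #6: R0 = 15 + 3 = 18  → 18 < 45, loop
  ADD #7: R0 = 18 + 3 = 21  → 21 < 45, loop
  ADD #8: R0 = 21 + 3 = 24  → 24 < 45, loop
  ADD #9: R0 = 24 + 3 = 27  → 27 < 45, loop
  ADD #10: R0 = 27 + 3 = 30  → 30 < 45, loop
  ADD #11: R0 = 30 + 3 = 33  → 33 < 45, loop
  ADD #12: R0 = 33 + 3 = 36  → 36 < 45, loop
  ADD #13: R0 = 36 + 3 = 39  → 39 < 45, loop
  ADD #14: R0 = 39 + 3 = 42  → 42 < 45, loop
  ADD #15: R0 = 42 + 3 = 45  → 45 >= 45, exit
Total ADD instructions: 15

15


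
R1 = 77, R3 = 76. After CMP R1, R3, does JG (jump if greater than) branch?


Trace:
  R1 = 77, R3 = 76
  CMP R1, R3  → compares 77 vs 76
  JG checks: is 77 greater than 76?
  77 > 76, so condition is true
Branch taken: Yes

Yes


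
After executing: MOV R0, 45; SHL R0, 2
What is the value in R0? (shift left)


Register state trace:
  MOV R0, 45  → R0 = 45
  SHL R0, 2  → R0 = 45 << 2 = 45 * 2^2 = 180
Final: R0 = 180

180


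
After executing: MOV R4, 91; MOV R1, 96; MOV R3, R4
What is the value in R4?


Register state trace:
  MOV R4, 91  → R4 = 91
  MOV R1, 96  → R1 = 96
  MOV R3, R4  → R3 = 91
Final: R4 = 91

91


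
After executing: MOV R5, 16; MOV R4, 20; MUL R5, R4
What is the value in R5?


Register state trace:
  MOV R5, 16  → R5 = 16
  MOV R4, 20  → R4 = 20
  MUL R5, R4  → R5 = 16 * 20 = 320
Final: R5 = 320

320


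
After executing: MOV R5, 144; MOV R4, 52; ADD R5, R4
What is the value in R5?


Register state trace:
  MOV R5, 144  → R5 = 144
  MOV R4, 52  → R4 = 52
  ADD R5, R4  → R5 = 144 + 52 = 196
Final: R5 = 196

196


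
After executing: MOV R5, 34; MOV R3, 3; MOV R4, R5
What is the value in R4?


Register state trace:
  MOV R5, 34  → R5 = 34
  MOV R3, 3  → R3 = 3
  MOV R4, R5  → R4 = 34
Final: R4 = 34

34


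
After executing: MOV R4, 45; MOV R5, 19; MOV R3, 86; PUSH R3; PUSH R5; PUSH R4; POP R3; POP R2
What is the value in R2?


Stack trace (top is rightmost):
  MOV R4, 45  → R4 = 45
  MOV R5, 19  → R5 = 19
  MOV R3, 86  → R3 = 86
  PUSH R3  → stack: [86]
  PUSH R5  → stack: [86, 19]
  PUSH R4  → stack: [86, 19, 45]
  POP R3  → R3 = 45, stack: [86, 19]
  POP R2  → R2 = 19, stack: [86]
Final: R2 = 19

19


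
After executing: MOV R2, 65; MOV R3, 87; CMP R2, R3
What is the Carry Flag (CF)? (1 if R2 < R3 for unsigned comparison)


Register state trace:
  MOV R2, 65  → R2 = 65
  MOV R3, 87  → R3 = 87
  CMP R2, R3  → unsigned 65 - 87: borrow occurs
  65 < 87, so CF = 1
CF = 1

1


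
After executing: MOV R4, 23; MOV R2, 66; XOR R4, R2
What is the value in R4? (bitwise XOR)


Register state trace:
  MOV R4, 23  → R4 = 23 (0b00010111)
  MOV R2, 66  → R2 = 66 (0b01000010)
  XOR R4, R2  → R4 = 23 XOR 66 = 85 (0b01010101)
Final: R4 = 85

85


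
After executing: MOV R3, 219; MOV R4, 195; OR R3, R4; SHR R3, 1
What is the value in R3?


Register state trace:
  MOV R3, 219  → R3 = 219 (0b11011011)
  MOV R4, 195  → R4 = 195 (0b11000011)
  OR R3, R4  → R3 = 219 OR 195 = 219 (0b11011011)
  SHR R3, 1  → R3 = 219 >> 1 = 109
Final: R3 = 109

109


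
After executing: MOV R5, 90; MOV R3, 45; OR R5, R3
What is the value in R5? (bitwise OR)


Register state trace:
  MOV R5, 90  → R5 = 90 (0b01011010)
  MOV R3, 45  → R3 = 45 (0b00101101)
  OR R5, R3   → R5 = 90 OR 45 = 127 (0b01111111)
Final: R5 = 127

127


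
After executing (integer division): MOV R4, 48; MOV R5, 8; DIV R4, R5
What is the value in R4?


Register state trace:
  MOV R4, 48  → R4 = 48
  MOV R5, 8  → R5 = 8
  DIV R4, R5  → R4 = 48 // 8 = 6
Final: R4 = 6

6


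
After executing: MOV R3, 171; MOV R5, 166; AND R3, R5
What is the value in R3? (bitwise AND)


Register state trace:
  MOV R3, 171  → R3 = 171 (0b10101011)
  MOV R5, 166  → R5 = 166 (0b10100110)
  AND R3, R5  → R3 = 171 AND 166 = 162 (0b10100010)
Final: R3 = 162

162


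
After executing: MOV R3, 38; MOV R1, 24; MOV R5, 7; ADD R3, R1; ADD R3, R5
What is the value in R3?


Register state trace:
  MOV R3, 38  → R3 = 38
  MOV R1, 24  → R1 = 24
  MOV R5, 7  → R5 = 7
  ADD R3, R1  → R3 = 38 + 24 = 62
  ADD R3, R5  → R3 = 62 + 7 = 69
Final: R3 = 69

69


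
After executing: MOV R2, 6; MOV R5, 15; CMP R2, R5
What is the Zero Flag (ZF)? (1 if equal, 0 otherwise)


Register state trace:
  MOV R2, 6  → R2 = 6
  MOV R5, 15  → R5 = 15
  CMP R2, R5  → computes 6 - 15 = -9
  Result is nonzero, so values are not equal
ZF = 0

0


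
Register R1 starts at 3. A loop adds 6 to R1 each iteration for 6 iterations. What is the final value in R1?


Starting value: R1 = 3
  Iter 1: R1 = 3 + 6 = 9
  Iter 2: R1 = 9 + 6 = 15
  Iter 3: R1 = 15 + 6 = 21
  Iter 4: R1 = 21 + 6 = 27
  Iter 5: R1 = 27 + 6 = 33
  Iter 6: R1 = 33 + 6 = 39
Final: R1 = 39

39


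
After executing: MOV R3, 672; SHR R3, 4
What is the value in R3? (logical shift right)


Register state trace:
  MOV R3, 672  → R3 = 672
  SHR R3, 4  → R3 = 672 >> 4 = 672 // 2^4 = 42
Final: R3 = 42

42


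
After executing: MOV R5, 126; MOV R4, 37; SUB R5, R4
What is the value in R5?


Register state trace:
  MOV R5, 126  → R5 = 126
  MOV R4, 37  → R4 = 37
  SUB R5, R4  → R5 = 126 - 37 = 89
Final: R5 = 89

89


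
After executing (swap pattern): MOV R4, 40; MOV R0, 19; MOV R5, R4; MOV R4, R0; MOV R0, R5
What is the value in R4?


Register state trace (swap pattern):
  MOV R4, 40  → R4 = 40
  MOV R0, 19  → R0 = 19
  MOV R5, R4  → R5 = 40  (save R4)
  MOV R4, R0  → R4 = 19  (R4 gets R0's value)
  MOV R0, R5  → R0 = 40  (R0 gets saved value)
Final: R4 = 19

19


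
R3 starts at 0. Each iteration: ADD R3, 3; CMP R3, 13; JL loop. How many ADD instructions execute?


Loop trace (R3 starts at 0, target 13, step 3):
  ADD #1: R3 = 0 + 3 = 3  → 3 < 13, loop
  ADD #2: R3 = 3 + 3 = 6  → 6 < 13, loop
  ADD #3: R3 = 6 + 3 = 9  → 9 < 13, loop
  ADD #4: R3 = 9 + 3 = 12  → 12 < 13, loop
  ADD #5: R3 = 12 + 3 = 15  → 15 >= 13, exit
Total ADD instructions: 5

5
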